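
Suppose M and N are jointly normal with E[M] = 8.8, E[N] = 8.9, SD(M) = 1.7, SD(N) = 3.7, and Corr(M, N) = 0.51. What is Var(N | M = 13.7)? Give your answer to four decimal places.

The conditional variance in a bivariate normal is σ_N²(1 − ρ²), independent of x.
Var(N | M=13.7) = (3.7)²·(1 − (0.51)²) = 13.69·0.7399 = 10.1292.

10.1292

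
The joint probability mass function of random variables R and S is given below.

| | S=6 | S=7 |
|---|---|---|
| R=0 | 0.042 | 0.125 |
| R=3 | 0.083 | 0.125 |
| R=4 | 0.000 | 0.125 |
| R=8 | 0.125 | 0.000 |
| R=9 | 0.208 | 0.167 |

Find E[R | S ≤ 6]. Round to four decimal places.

P(S ≤ 6) = 0.458.
Summing R·P(R=x,S=y) over the conditioning event gives 3.121.
E[R | S ≤ 6] = (3.121) / (0.458) = 6.8144.

6.8144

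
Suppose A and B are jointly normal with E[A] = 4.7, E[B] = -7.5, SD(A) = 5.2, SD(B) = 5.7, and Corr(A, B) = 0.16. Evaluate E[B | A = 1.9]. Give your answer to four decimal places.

-7.9911

E[B | A=x] = μ_B + ρ(σ_B/σ_A)(x − μ_A) for jointly normal variables.
E[B | A=1.9] = -7.5 + (0.16)·(5.7/5.2)·(1.9 − (4.7)) = -7.5 + (0.17538)·(-2.8) = -7.9911.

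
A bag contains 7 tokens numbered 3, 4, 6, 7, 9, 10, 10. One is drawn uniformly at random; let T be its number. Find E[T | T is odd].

19/3

P(T is odd) = 3/7.
Σ over the event: 3·1/7 + 7·1/7 + 9·1/7 = 19/7.
E[T | T is odd] = (19/7) / (3/7) = 19/3.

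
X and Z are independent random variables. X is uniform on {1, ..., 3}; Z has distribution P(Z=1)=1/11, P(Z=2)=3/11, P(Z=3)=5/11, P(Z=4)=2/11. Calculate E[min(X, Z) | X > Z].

8/5

P(X > Z) = 5/33.
Summing min(X,Z)·P(x,y) over outcomes with X > Z gives 8/33.
E[min(X, Z) | X > Z] = (8/33) / (5/33) = 8/5.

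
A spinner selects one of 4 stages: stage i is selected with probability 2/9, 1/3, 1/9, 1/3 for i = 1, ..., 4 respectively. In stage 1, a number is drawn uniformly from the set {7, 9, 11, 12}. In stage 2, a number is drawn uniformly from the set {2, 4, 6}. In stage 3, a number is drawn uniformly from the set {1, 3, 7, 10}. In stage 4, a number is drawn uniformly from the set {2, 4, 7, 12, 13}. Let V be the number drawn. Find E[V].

E[V | stage 1] = (7+9+11+12)/4 = 39/4.
E[V | stage 2] = (2+4+6)/3 = 4.
E[V | stage 3] = (1+3+7+10)/4 = 21/4.
E[V | stage 4] = (2+4+7+12+13)/5 = 38/5.
By the law of total expectation,
E[V] = (2/9)·(39/4) + (1/3)·(4) + (1/9)·(21/4) + (1/3)·(38/5) = 397/60.

397/60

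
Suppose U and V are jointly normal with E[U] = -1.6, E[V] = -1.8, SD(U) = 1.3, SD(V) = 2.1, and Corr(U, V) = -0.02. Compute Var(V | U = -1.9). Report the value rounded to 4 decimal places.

4.4082

Var(V | U=x) = (1 − ρ²)·σ_V².
Var(V | U=-1.9) = (2.1)²·(1 − (-0.02)²) = 4.41·0.9996 = 4.4082.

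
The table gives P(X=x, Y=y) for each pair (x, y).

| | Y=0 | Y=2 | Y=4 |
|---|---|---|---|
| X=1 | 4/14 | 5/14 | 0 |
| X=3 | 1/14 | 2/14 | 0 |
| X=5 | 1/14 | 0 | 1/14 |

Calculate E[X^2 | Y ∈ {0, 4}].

P(Y ∈ {0, 4}) = 1/2.
Summing X^2·P(X=x,Y=y) over the conditioning event gives 9/2.
E[X^2 | Y ∈ {0, 4}] = (9/2) / (1/2) = 9.

9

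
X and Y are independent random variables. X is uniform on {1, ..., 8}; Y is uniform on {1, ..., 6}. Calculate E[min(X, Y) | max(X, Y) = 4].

Outcomes with max(X, Y) = 4: (1,4), (2,4), (3,4), (4,1), (4,2), (4,3), (4,4), each with probability 1/48.
E[min(X, Y) | max(X, Y) = 4] = (1 + 2 + 3 + 1 + 2 + 3 + 4) / 7 = 16/7.

16/7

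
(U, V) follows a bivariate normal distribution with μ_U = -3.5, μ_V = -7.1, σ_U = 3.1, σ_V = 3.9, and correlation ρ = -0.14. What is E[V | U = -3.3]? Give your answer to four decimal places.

-7.1352

E[V | U=x] = μ_V + ρ(σ_V/σ_U)(x − μ_U) for jointly normal variables.
E[V | U=-3.3] = -7.1 + (-0.14)·(3.9/3.1)·(-3.3 − (-3.5)) = -7.1 + (-0.17613)·(0.2) = -7.1352.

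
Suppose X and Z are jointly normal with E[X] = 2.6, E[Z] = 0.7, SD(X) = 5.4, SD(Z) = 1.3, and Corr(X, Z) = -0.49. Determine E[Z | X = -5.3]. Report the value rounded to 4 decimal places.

For a bivariate normal, E[Z | X=x] = μ_Z + ρ·(σ_Z/σ_X)·(x − μ_X).
E[Z | X=-5.3] = 0.7 + (-0.49)·(1.3/5.4)·(-5.3 − (2.6)) = 0.7 + (-0.11796)·(-7.9) = 1.6319.

1.6319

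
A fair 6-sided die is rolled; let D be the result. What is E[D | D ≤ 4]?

5/2

Given D ≤ 4, D is equally likely to be any of {1, 2, 3, 4}.
E[D | D ≤ 4] = (1 + 2 + 3 + 4) / 4 = 5/2.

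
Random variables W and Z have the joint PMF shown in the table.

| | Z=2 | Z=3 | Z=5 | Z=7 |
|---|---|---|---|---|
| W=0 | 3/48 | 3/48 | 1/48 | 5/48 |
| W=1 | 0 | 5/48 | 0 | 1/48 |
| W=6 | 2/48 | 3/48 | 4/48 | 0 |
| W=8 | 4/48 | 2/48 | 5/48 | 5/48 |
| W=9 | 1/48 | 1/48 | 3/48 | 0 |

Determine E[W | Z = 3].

P(Z = 3) = 7/24.
Σ W·P over the event = 0·(3/48) + 1·(5/48) + 6·(3/48) + 8·(2/48) + 9·(1/48) = 1.
E[W | Z = 3] = (1) / (7/24) = 24/7.

24/7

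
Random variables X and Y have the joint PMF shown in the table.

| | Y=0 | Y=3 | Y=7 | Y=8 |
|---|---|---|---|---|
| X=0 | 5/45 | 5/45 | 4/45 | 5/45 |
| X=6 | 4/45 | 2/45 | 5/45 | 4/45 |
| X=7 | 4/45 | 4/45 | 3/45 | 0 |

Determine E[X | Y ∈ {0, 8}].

38/11

P(Y ∈ {0, 8}) = 22/45.
Σ X·P over the event = 0·(5/45) + 0·(5/45) + 6·(4/45) + 6·(4/45) + 7·(4/45) = 76/45.
E[X | Y ∈ {0, 8}] = (76/45) / (22/45) = 38/11.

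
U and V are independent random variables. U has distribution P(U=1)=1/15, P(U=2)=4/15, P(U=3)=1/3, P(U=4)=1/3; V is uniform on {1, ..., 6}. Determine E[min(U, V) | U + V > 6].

137/44

P(U + V > 6) = 22/45.
Summing min(U,V)·P(x,y) over outcomes with U + V > 6 gives 137/90.
E[min(U, V) | U + V > 6] = (137/90) / (22/45) = 137/44.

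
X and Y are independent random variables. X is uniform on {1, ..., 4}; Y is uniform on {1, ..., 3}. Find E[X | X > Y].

10/3

Outcomes with X > Y: (2,1), (3,1), (3,2), (4,1), (4,2), (4,3), each with probability 1/12.
E[X | X > Y] = (2 + 3 + 3 + 4 + 4 + 4) / 6 = 10/3.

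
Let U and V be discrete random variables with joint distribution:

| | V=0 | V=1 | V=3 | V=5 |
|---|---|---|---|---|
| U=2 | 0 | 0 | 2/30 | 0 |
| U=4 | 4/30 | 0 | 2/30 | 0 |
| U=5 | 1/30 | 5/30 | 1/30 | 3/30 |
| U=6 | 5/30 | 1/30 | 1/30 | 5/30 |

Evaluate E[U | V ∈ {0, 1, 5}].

127/24

P(V ∈ {0, 1, 5}) = 4/5.
Σ U·P over the event = 4·(4/30) + 5·(1/30) + 5·(5/30) + 5·(3/30) + 6·(5/30) + 6·(1/30) + 6·(5/30) = 127/30.
E[U | V ∈ {0, 1, 5}] = (127/30) / (4/5) = 127/24.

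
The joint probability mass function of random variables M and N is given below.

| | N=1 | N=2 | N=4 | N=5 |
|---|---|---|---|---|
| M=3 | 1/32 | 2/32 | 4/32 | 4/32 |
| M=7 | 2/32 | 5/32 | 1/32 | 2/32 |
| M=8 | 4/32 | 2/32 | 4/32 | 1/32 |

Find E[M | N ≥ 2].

142/25

P(N ≥ 2) = 25/32.
Summing M·P(M=x,N=y) over the conditioning event gives 71/16.
E[M | N ≥ 2] = (71/16) / (25/32) = 142/25.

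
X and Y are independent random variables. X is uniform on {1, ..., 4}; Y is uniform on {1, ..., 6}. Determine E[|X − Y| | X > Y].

P(X > Y) = 1/4.
Summing |X−Y|·P(x,y) over outcomes with X > Y gives 5/12.
E[|X − Y| | X > Y] = (5/12) / (1/4) = 5/3.

5/3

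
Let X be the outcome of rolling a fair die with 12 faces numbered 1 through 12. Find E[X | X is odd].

Given X is odd, X is equally likely to be any of {1, 3, 5, 7, 9, 11}.
E[X | X is odd] = (1 + 3 + 5 + 7 + 9 + 11) / 6 = 6.

6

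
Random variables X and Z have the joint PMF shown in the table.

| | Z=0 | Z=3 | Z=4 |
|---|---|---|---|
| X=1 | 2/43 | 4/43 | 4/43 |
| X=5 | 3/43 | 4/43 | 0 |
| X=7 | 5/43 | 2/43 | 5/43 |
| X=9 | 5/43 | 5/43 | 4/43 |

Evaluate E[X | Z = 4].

75/13

P(Z = 4) = 13/43.
Σ X·P over the event = 1·(4/43) + 7·(5/43) + 9·(4/43) = 75/43.
E[X | Z = 4] = (75/43) / (13/43) = 75/13.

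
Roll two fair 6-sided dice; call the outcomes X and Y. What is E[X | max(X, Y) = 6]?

P(max(X, Y) = 6) = 11/36.
Summing X·P(x,y) over outcomes with max(X, Y) = 6 gives 17/12.
E[X | max(X, Y) = 6] = (17/12) / (11/36) = 51/11.

51/11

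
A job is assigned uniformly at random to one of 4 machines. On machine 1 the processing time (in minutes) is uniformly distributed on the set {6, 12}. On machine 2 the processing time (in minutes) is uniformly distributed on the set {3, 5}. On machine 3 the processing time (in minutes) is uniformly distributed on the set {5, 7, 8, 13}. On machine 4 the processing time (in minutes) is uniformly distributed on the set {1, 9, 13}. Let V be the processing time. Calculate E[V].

347/48

E[V | machine 1] = (6+12)/2 = 9.
E[V | machine 2] = (3+5)/2 = 4.
E[V | machine 3] = (5+7+8+13)/4 = 33/4.
E[V | machine 4] = (1+9+13)/3 = 23/3.
By the law of total expectation,
E[V] = (1/4)·(9) + (1/4)·(4) + (1/4)·(33/4) + (1/4)·(23/3) = 347/48.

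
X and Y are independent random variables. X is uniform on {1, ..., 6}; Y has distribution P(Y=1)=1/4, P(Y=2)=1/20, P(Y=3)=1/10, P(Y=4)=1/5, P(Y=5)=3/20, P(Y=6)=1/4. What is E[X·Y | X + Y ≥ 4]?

P(X + Y ≥ 4) = 109/120.
Summing XY·P(x,y) over outcomes with X + Y ≥ 4 gives 1537/120.
E[X·Y | X + Y ≥ 4] = (1537/120) / (109/120) = 1537/109.

1537/109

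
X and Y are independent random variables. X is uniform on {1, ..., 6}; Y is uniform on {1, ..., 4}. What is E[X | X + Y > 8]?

Outcomes with X + Y > 8: (5,4), (6,3), (6,4), each with probability 1/24.
E[X | X + Y > 8] = (5 + 6 + 6) / 3 = 17/3.

17/3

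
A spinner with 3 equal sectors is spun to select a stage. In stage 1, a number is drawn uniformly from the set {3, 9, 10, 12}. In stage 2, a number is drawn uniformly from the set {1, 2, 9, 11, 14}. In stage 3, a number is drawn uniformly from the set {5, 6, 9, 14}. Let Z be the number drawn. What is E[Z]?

122/15

E[Z | stage 1] = (3+9+10+12)/4 = 17/2.
E[Z | stage 2] = (1+2+9+11+14)/5 = 37/5.
E[Z | stage 3] = (5+6+9+14)/4 = 17/2.
E[Z] = (1/3)·(17/2) + (1/3)·(37/5) + (1/3)·(17/2) = 122/15.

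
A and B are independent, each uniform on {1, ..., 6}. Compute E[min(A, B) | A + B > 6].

P(A + B > 6) = 7/12.
Summing min(A,B)·P(x,y) over outcomes with A + B > 6 gives 23/12.
E[min(A, B) | A + B > 6] = (23/12) / (7/12) = 23/7.

23/7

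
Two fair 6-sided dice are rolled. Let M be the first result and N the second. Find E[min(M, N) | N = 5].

10/3

P(N = 5) = 1/6.
Summing min(M,N)·P(x,y) over outcomes with N = 5 gives 5/9.
E[min(M, N) | N = 5] = (5/9) / (1/6) = 10/3.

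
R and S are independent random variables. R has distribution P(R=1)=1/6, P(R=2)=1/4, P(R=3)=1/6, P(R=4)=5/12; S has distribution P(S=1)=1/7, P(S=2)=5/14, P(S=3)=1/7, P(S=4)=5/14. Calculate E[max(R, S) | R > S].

P(R > S) = 65/168.
Summing max(R,S)·P(x,y) over outcomes with R > S gives 39/28.
E[max(R, S) | R > S] = (39/28) / (65/168) = 18/5.

18/5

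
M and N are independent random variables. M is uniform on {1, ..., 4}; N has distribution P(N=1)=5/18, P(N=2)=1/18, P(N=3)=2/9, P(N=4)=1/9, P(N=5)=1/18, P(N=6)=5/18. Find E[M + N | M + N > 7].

P(M + N > 7) = 19/72.
Summing (M+N)·P(x,y) over outcomes with M + N > 7 gives 7/3.
E[M + N | M + N > 7] = (7/3) / (19/72) = 168/19.

168/19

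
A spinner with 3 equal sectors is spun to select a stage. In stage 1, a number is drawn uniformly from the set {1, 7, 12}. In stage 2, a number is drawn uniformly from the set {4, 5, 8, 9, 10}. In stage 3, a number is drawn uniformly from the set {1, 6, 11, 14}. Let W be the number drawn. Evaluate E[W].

328/45

E[W | stage 1] = (1+7+12)/3 = 20/3.
E[W | stage 2] = (4+5+8+9+10)/5 = 36/5.
E[W | stage 3] = (1+6+11+14)/4 = 8.
By the law of total expectation,
E[W] = (1/3)·(20/3) + (1/3)·(36/5) + (1/3)·(8) = 328/45.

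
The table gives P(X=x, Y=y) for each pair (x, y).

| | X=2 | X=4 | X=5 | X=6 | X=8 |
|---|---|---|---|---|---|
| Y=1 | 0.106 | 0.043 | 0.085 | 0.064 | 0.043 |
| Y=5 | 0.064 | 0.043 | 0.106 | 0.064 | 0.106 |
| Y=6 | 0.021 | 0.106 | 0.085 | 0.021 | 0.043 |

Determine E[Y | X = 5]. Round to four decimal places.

4.0761

P(X = 5) = 0.276.
Summing Y·P(X=x,Y=y) over the conditioning event gives 1.125.
E[Y | X = 5] = (1.125) / (0.276) = 4.0761.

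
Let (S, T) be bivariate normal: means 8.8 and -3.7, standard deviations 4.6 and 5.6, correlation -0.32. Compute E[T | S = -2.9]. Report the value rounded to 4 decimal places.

The regression of T on S has slope ρ·σ_T/σ_S and passes through (μ_S, μ_T).
E[T | S=-2.9] = -3.7 + (-0.32)·(5.6/4.6)·(-2.9 − (8.8)) = -3.7 + (-0.389565)·(-11.7) = 0.8579.

0.8579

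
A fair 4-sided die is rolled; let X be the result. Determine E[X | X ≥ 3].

Given X ≥ 3, X is equally likely to be any of {3, 4}.
E[X | X ≥ 3] = (3 + 4) / 2 = 7/2.

7/2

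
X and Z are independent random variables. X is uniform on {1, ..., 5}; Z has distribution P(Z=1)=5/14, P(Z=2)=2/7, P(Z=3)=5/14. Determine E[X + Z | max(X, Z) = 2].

43/13

P(max(X, Z) = 2) = 13/70.
Summing (X+Z)·P(x,y) over outcomes with max(X, Z) = 2 gives 43/70.
E[X + Z | max(X, Z) = 2] = (43/70) / (13/70) = 43/13.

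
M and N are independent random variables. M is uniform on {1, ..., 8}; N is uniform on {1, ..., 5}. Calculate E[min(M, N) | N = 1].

P(N = 1) = 1/5.
Summing min(M,N)·P(x,y) over outcomes with N = 1 gives 1/5.
E[min(M, N) | N = 1] = (1/5) / (1/5) = 1.

1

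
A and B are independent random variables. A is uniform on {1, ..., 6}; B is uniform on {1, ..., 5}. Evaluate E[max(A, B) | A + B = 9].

16/3

P(A + B = 9) = 1/10.
Summing max(A,B)·P(x,y) over outcomes with A + B = 9 gives 8/15.
E[max(A, B) | A + B = 9] = (8/15) / (1/10) = 16/3.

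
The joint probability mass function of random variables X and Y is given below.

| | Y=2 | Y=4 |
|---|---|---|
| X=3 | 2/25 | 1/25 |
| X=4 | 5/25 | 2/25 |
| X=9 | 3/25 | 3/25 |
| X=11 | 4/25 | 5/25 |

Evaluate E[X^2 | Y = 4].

P(Y = 4) = 11/25.
Σ X^2·P over the event = 9·(1/25) + 16·(2/25) + 81·(3/25) + 121·(5/25) = 889/25.
E[X^2 | Y = 4] = (889/25) / (11/25) = 889/11.

889/11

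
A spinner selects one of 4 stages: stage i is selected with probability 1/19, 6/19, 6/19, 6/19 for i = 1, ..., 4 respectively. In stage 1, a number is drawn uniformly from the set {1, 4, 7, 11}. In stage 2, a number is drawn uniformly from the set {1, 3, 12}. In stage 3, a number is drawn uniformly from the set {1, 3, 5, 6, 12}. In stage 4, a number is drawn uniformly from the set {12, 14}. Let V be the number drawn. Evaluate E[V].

2963/380

E[V | stage 1] = (1+4+7+11)/4 = 23/4.
E[V | stage 2] = (1+3+12)/3 = 16/3.
E[V | stage 3] = (1+3+5+6+12)/5 = 27/5.
E[V | stage 4] = (12+14)/2 = 13.
By the law of total expectation,
E[V] = (1/19)·(23/4) + (6/19)·(16/3) + (6/19)·(27/5) + (6/19)·(13) = 2963/380.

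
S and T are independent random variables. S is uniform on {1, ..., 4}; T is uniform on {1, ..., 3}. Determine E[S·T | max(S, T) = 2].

Outcomes with max(S, T) = 2: (1,2), (2,1), (2,2), each with probability 1/12.
E[S·T | max(S, T) = 2] = (2 + 2 + 4) / 3 = 8/3.

8/3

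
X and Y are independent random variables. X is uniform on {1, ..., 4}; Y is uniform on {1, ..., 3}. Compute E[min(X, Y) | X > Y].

P(X > Y) = 1/2.
Summing min(X,Y)·P(x,y) over outcomes with X > Y gives 5/6.
E[min(X, Y) | X > Y] = (5/6) / (1/2) = 5/3.

5/3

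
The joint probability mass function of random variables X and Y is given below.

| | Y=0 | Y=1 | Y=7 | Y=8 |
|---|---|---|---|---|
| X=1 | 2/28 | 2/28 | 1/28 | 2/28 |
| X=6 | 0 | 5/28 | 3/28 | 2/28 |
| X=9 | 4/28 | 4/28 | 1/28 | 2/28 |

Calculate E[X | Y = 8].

P(Y = 8) = 3/14.
Σ X·P over the event = 1·(2/28) + 6·(2/28) + 9·(2/28) = 8/7.
E[X | Y = 8] = (8/7) / (3/14) = 16/3.

16/3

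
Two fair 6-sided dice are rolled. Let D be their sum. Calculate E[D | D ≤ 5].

4

P(D ≤ 5) = 5/18.
Σ over the event: 2·1/36 + 3·1/18 + 4·1/12 + 5·1/9 = 10/9.
E[D | D ≤ 5] = (10/9) / (5/18) = 4.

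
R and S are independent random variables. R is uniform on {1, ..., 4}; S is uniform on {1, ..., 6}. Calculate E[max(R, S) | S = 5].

Outcomes with S = 5: (1,5), (2,5), (3,5), (4,5), each with probability 1/24.
E[max(R, S) | S = 5] = (5 + 5 + 5 + 5) / 4 = 5.

5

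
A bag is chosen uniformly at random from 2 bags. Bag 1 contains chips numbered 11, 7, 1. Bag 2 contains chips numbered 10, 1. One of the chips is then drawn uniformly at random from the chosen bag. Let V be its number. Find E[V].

71/12

E[V | bag 1] = (11+7+1)/3 = 19/3.
E[V | bag 2] = (10+1)/2 = 11/2.
By the law of total expectation,
E[V] = (1/2)·(19/3) + (1/2)·(11/2) = 71/12.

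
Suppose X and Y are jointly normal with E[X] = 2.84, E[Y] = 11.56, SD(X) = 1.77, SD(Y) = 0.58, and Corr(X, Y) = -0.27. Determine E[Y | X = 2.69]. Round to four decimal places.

The regression of Y on X has slope ρ·σ_Y/σ_X and passes through (μ_X, μ_Y).
E[Y | X=2.69] = 11.56 + (-0.27)·(0.58/1.77)·(2.69 − (2.84)) = 11.56 + (-0.088475)·(-0.15) = 11.5733.

11.5733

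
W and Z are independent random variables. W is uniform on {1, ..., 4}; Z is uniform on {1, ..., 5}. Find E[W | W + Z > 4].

20/7

P(W + Z > 4) = 7/10.
Summing W·P(x,y) over outcomes with W + Z > 4 gives 2.
E[W | W + Z > 4] = (2) / (7/10) = 20/7.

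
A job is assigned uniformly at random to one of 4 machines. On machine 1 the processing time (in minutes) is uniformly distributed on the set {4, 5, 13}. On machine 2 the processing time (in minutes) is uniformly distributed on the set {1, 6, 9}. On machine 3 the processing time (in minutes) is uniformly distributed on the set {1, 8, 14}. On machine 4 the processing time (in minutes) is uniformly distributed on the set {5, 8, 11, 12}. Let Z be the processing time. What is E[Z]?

22/3

E[Z | machine 1] = (4+5+13)/3 = 22/3.
E[Z | machine 2] = (1+6+9)/3 = 16/3.
E[Z | machine 3] = (1+8+14)/3 = 23/3.
E[Z | machine 4] = (5+8+11+12)/4 = 9.
E[Z] = (1/4)·(22/3) + (1/4)·(16/3) + (1/4)·(23/3) + (1/4)·(9) = 22/3.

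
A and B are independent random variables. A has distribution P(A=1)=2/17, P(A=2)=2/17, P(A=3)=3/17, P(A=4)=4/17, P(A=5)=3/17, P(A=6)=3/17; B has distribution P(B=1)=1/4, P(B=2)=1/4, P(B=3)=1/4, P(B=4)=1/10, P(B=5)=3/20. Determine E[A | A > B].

965/211

P(A > B) = 211/340.
Summing A·P(x,y) over outcomes with A > B gives 193/68.
E[A | A > B] = (193/68) / (211/340) = 965/211.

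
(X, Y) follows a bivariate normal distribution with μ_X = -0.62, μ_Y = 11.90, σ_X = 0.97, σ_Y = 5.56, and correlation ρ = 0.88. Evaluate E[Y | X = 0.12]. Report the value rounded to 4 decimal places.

15.6327

For a bivariate normal, E[Y | X=x] = μ_Y + ρ·(σ_Y/σ_X)·(x − μ_X).
E[Y | X=0.12] = 11.90 + (0.88)·(5.56/0.97)·(0.12 − (-0.62)) = 11.90 + (5.044124)·(0.74) = 15.6327.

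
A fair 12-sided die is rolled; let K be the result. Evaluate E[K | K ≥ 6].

9

Given K ≥ 6, K is equally likely to be any of {6, 7, 8, 9, 10, 11, 12}.
E[K | K ≥ 6] = (6 + 7 + 8 + 9 + 10 + 11 + 12) / 7 = 9.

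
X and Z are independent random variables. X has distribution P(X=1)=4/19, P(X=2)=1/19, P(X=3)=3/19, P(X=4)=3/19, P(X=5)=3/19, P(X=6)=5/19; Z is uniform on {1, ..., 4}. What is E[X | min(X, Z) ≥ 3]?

P(min(X, Z) ≥ 3) = 7/19.
Summing X·P(x,y) over outcomes with min(X, Z) ≥ 3 gives 33/19.
E[X | min(X, Z) ≥ 3] = (33/19) / (7/19) = 33/7.

33/7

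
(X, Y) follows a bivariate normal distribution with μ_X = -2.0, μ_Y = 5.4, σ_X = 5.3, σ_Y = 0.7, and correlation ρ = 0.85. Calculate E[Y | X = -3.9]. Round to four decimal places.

5.1867

The regression of Y on X has slope ρ·σ_Y/σ_X and passes through (μ_X, μ_Y).
E[Y | X=-3.9] = 5.4 + (0.85)·(0.7/5.3)·(-3.9 − (-2.0)) = 5.4 + (0.11226)·(-1.9) = 5.1867.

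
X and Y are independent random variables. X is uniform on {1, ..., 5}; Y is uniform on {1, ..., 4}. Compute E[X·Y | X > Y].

Outcomes with X > Y: (2,1), (3,1), (3,2), (4,1), (4,2), (4,3), (5,1), (5,2), (5,3), (5,4), each with probability 1/20.
E[X·Y | X > Y] = (2 + 3 + 6 + 4 + 8 + 12 + 5 + 10 + 15 + 20) / 10 = 17/2.

17/2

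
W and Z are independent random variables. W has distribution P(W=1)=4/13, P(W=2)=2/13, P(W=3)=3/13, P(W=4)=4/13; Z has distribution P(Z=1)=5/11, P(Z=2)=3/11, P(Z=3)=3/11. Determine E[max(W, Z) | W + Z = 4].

P(W + Z = 4) = 3/13.
Summing max(W,Z)·P(x,y) over outcomes with W + Z = 4 gives 93/143.
E[max(W, Z) | W + Z = 4] = (93/143) / (3/13) = 31/11.

31/11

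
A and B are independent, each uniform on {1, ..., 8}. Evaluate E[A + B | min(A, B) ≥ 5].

13

P(min(A, B) ≥ 5) = 1/4.
Summing (A+B)·P(x,y) over outcomes with min(A, B) ≥ 5 gives 13/4.
E[A + B | min(A, B) ≥ 5] = (13/4) / (1/4) = 13.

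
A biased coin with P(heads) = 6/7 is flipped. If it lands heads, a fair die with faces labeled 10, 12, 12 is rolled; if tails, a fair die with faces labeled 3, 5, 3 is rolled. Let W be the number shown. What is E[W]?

215/21

E[W | heads] = (10+12+12)/3 = 34/3.
E[W | tails] = (3+5+3)/3 = 11/3.
E[W] = (6/7)·(34/3) + (1/7)·(11/3) = 215/21.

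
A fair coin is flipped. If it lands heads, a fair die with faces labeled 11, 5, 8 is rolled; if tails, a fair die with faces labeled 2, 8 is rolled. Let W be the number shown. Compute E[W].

E[W | heads] = (11+5+8)/3 = 8.
E[W | tails] = (2+8)/2 = 5.
E[W] = (1/2)·(8) + (1/2)·(5) = 13/2.

13/2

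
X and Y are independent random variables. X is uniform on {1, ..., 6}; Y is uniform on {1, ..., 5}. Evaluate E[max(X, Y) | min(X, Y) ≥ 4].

31/6

Outcomes with min(X, Y) ≥ 4: (4,4), (4,5), (5,4), (5,5), (6,4), (6,5), each with probability 1/30.
E[max(X, Y) | min(X, Y) ≥ 4] = (4 + 5 + 5 + 5 + 6 + 6) / 6 = 31/6.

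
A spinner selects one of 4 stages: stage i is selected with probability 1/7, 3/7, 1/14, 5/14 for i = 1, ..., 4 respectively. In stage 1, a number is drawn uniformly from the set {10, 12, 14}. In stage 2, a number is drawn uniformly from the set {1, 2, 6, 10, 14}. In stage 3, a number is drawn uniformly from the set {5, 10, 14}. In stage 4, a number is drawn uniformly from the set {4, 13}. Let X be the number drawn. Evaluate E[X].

E[X | stage 1] = (10+12+14)/3 = 12.
E[X | stage 2] = (1+2+6+10+14)/5 = 33/5.
E[X | stage 3] = (5+10+14)/3 = 29/3.
E[X | stage 4] = (4+13)/2 = 17/2.
By the law of total expectation,
E[X] = (1/7)·(12) + (3/7)·(33/5) + (1/14)·(29/3) + (5/14)·(17/2) = 3473/420.

3473/420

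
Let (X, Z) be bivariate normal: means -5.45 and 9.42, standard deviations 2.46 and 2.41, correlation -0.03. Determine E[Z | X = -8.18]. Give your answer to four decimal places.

The regression of Z on X has slope ρ·σ_Z/σ_X and passes through (μ_X, μ_Z).
E[Z | X=-8.18] = 9.42 + (-0.03)·(2.41/2.46)·(-8.18 − (-5.45)) = 9.42 + (-0.02939)·(-2.73) = 9.5002.

9.5002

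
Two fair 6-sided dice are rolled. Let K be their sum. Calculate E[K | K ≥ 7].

26/3

P(K ≥ 7) = 7/12.
Σ over the event: 7·1/6 + 8·5/36 + 9·1/9 + 10·1/12 + 11·1/18 + 12·1/36 = 91/18.
E[K | K ≥ 7] = (91/18) / (7/12) = 26/3.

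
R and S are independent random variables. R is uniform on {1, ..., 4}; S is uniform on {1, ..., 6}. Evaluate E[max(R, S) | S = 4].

Outcomes with S = 4: (1,4), (2,4), (3,4), (4,4), each with probability 1/24.
E[max(R, S) | S = 4] = (4 + 4 + 4 + 4) / 4 = 4.

4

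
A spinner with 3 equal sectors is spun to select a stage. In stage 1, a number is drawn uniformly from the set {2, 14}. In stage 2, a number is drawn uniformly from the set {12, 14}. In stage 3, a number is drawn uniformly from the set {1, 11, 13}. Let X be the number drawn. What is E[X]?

E[X | stage 1] = (2+14)/2 = 8.
E[X | stage 2] = (12+14)/2 = 13.
E[X | stage 3] = (1+11+13)/3 = 25/3.
E[X] = (1/3)·(8) + (1/3)·(13) + (1/3)·(25/3) = 88/9.

88/9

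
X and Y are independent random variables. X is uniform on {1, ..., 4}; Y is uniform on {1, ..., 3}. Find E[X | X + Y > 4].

10/3

Outcomes with X + Y > 4: (2,3), (3,2), (3,3), (4,1), (4,2), (4,3), each with probability 1/12.
E[X | X + Y > 4] = (2 + 3 + 3 + 4 + 4 + 4) / 6 = 10/3.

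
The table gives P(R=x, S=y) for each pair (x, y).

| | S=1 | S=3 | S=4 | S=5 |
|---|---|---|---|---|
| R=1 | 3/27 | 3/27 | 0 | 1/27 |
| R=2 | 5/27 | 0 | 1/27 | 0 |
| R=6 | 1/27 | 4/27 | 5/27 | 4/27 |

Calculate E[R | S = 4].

P(S = 4) = 2/9.
Σ R·P over the event = 2·(1/27) + 6·(5/27) = 32/27.
E[R | S = 4] = (32/27) / (2/9) = 16/3.

16/3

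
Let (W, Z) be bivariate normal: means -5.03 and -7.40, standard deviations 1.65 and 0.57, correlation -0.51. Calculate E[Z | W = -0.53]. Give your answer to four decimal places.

For a bivariate normal, E[Z | W=x] = μ_Z + ρ·(σ_Z/σ_W)·(x − μ_W).
E[Z | W=-0.53] = -7.40 + (-0.51)·(0.57/1.65)·(-0.53 − (-5.03)) = -7.40 + (-0.17618)·(4.5) = -8.1928.

-8.1928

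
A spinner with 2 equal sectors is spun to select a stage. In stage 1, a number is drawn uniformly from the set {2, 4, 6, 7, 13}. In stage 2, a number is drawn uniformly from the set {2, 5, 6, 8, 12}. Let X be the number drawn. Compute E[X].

13/2

E[X | stage 1] = (2+4+6+7+13)/5 = 32/5.
E[X | stage 2] = (2+5+6+8+12)/5 = 33/5.
By the law of total expectation,
E[X] = (1/2)·(32/5) + (1/2)·(33/5) = 13/2.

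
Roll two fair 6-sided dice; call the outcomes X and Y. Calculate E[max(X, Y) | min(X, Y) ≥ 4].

Outcomes with min(X, Y) ≥ 4: (4,4), (4,5), (4,6), (5,4), (5,5), (5,6), (6,4), (6,5), (6,6), each with probability 1/36.
E[max(X, Y) | min(X, Y) ≥ 4] = (4 + 5 + 6 + 5 + 5 + 6 + 6 + 6 + 6) / 9 = 49/9.

49/9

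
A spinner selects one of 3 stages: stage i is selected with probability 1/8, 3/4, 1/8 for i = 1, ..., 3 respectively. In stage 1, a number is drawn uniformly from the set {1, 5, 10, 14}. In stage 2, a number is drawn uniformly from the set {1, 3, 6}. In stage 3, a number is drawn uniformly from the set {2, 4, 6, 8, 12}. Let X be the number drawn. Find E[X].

339/80

E[X | stage 1] = (1+5+10+14)/4 = 15/2.
E[X | stage 2] = (1+3+6)/3 = 10/3.
E[X | stage 3] = (2+4+6+8+12)/5 = 32/5.
By the law of total expectation,
E[X] = (1/8)·(15/2) + (3/4)·(10/3) + (1/8)·(32/5) = 339/80.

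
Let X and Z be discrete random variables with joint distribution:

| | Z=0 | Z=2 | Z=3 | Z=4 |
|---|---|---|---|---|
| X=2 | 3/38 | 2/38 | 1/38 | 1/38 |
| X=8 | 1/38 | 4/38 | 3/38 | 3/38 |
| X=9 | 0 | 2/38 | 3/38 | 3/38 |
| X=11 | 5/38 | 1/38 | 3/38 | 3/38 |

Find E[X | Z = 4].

43/5

P(Z = 4) = 5/19.
Σ X·P over the event = 2·(1/38) + 8·(3/38) + 9·(3/38) + 11·(3/38) = 43/19.
E[X | Z = 4] = (43/19) / (5/19) = 43/5.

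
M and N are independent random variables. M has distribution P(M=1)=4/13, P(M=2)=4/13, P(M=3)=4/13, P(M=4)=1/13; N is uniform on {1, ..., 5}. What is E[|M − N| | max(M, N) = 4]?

P(max(M, N) = 4) = 16/65.
Summing |M−N|·P(x,y) over outcomes with max(M, N) = 4 gives 6/13.
E[|M − N| | max(M, N) = 4] = (6/13) / (16/65) = 15/8.

15/8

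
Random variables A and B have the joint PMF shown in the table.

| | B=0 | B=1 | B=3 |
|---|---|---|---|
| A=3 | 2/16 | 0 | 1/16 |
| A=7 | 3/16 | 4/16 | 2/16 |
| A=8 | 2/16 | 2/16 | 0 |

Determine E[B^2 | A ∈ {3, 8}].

11/7

P(A ∈ {3, 8}) = 7/16.
Summing B^2·P(A=x,B=y) over the conditioning event gives 11/16.
E[B^2 | A ∈ {3, 8}] = (11/16) / (7/16) = 11/7.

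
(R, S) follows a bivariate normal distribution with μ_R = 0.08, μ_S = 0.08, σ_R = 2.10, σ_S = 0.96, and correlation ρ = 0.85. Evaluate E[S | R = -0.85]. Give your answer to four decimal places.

The regression of S on R has slope ρ·σ_S/σ_R and passes through (μ_R, μ_S).
E[S | R=-0.85] = 0.08 + (0.85)·(0.96/2.10)·(-0.85 − (0.08)) = 0.08 + (0.38857)·(-0.93) = -0.2814.

-0.2814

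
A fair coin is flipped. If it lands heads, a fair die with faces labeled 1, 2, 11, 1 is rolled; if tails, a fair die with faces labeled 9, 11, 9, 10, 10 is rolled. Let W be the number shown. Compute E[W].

E[W | heads] = (1+2+11+1)/4 = 15/4.
E[W | tails] = (9+11+9+10+10)/5 = 49/5.
E[W] = (1/2)·(15/4) + (1/2)·(49/5) = 271/40.

271/40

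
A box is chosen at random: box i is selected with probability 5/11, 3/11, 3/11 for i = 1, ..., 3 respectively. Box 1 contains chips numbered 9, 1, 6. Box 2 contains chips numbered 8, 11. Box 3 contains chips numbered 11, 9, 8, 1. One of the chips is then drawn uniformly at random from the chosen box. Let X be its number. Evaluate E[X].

923/132

E[X | box 1] = (9+1+6)/3 = 16/3.
E[X | box 2] = (8+11)/2 = 19/2.
E[X | box 3] = (11+9+8+1)/4 = 29/4.
E[X] = (5/11)·(16/3) + (3/11)·(19/2) + (3/11)·(29/4) = 923/132.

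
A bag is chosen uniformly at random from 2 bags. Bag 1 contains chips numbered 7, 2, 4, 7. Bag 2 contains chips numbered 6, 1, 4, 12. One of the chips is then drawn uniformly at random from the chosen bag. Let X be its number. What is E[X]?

43/8

E[X | bag 1] = (7+2+4+7)/4 = 5.
E[X | bag 2] = (6+1+4+12)/4 = 23/4.
By the law of total expectation,
E[X] = (1/2)·(5) + (1/2)·(23/4) = 43/8.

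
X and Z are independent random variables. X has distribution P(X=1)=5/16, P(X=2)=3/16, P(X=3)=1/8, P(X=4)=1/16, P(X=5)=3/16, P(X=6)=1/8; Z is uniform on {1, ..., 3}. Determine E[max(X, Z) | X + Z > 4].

114/25

P(X + Z > 4) = 25/48.
Summing max(X,Z)·P(x,y) over outcomes with X + Z > 4 gives 19/8.
E[max(X, Z) | X + Z > 4] = (19/8) / (25/48) = 114/25.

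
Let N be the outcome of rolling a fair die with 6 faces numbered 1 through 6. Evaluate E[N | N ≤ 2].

3/2

Given N ≤ 2, N is equally likely to be any of {1, 2}.
E[N | N ≤ 2] = (1 + 2) / 2 = 3/2.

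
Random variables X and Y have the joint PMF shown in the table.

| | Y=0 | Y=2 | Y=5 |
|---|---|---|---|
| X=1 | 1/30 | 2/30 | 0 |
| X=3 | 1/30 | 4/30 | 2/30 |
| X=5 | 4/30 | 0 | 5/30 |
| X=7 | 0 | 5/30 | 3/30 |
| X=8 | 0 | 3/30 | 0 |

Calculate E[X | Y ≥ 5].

26/5

P(Y ≥ 5) = 1/3.
Summing X·P(X=x,Y=y) over the conditioning event gives 26/15.
E[X | Y ≥ 5] = (26/15) / (1/3) = 26/5.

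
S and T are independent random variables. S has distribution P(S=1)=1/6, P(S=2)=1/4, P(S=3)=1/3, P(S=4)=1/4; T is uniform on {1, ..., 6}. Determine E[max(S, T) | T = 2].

P(T = 2) = 1/6.
Summing max(S,T)·P(x,y) over outcomes with T = 2 gives 17/36.
E[max(S, T) | T = 2] = (17/36) / (1/6) = 17/6.

17/6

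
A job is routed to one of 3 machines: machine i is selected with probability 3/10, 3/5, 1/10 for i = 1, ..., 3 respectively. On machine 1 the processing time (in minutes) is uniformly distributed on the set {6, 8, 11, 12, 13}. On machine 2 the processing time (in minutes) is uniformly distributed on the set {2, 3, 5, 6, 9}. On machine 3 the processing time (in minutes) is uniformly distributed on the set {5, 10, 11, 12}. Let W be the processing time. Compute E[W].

E[W | machine 1] = (6+8+11+12+13)/5 = 10.
E[W | machine 2] = (2+3+5+6+9)/5 = 5.
E[W | machine 3] = (5+10+11+12)/4 = 19/2.
By the law of total expectation,
E[W] = (3/10)·(10) + (3/5)·(5) + (1/10)·(19/2) = 139/20.

139/20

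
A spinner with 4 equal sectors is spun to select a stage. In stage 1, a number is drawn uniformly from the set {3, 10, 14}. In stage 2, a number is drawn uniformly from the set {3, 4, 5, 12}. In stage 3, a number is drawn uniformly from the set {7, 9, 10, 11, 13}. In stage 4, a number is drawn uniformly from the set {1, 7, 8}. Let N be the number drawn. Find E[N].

E[N | stage 1] = (3+10+14)/3 = 9.
E[N | stage 2] = (3+4+5+12)/4 = 6.
E[N | stage 3] = (7+9+10+11+13)/5 = 10.
E[N | stage 4] = (1+7+8)/3 = 16/3.
By the law of total expectation,
E[N] = (1/4)·(9) + (1/4)·(6) + (1/4)·(10) + (1/4)·(16/3) = 91/12.

91/12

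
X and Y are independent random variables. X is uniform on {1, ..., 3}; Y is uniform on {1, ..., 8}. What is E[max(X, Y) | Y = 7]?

7

Outcomes with Y = 7: (1,7), (2,7), (3,7), each with probability 1/24.
E[max(X, Y) | Y = 7] = (7 + 7 + 7) / 3 = 7.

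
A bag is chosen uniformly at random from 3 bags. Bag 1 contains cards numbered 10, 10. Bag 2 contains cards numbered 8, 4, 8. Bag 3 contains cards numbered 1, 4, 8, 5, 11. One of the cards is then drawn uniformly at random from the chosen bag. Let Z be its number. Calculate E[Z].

E[Z | bag 1] = (10+10)/2 = 10.
E[Z | bag 2] = (8+4+8)/3 = 20/3.
E[Z | bag 3] = (1+4+8+5+11)/5 = 29/5.
E[Z] = (1/3)·(10) + (1/3)·(20/3) + (1/3)·(29/5) = 337/45.

337/45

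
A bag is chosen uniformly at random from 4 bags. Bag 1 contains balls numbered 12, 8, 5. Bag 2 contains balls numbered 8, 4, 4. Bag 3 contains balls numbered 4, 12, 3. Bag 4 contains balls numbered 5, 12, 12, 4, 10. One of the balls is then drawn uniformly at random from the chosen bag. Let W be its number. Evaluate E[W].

E[W | bag 1] = (12+8+5)/3 = 25/3.
E[W | bag 2] = (8+4+4)/3 = 16/3.
E[W | bag 3] = (4+12+3)/3 = 19/3.
E[W | bag 4] = (5+12+12+4+10)/5 = 43/5.
E[W] = (1/4)·(25/3) + (1/4)·(16/3) + (1/4)·(19/3) + (1/4)·(43/5) = 143/20.

143/20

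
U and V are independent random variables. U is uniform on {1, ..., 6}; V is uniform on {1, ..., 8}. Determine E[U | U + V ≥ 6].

P(U + V ≥ 6) = 19/24.
Summing U·P(x,y) over outcomes with U + V ≥ 6 gives 37/12.
E[U | U + V ≥ 6] = (37/12) / (19/24) = 74/19.

74/19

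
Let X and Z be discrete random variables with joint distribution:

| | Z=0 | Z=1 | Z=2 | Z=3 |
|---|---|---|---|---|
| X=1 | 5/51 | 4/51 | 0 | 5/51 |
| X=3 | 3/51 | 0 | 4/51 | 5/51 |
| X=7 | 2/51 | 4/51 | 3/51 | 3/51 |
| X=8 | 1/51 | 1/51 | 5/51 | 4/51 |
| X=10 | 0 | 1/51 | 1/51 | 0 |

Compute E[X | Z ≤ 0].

P(Z ≤ 0) = 11/51.
Summing X·P(X=x,Z=y) over the conditioning event gives 12/17.
E[X | Z ≤ 0] = (12/17) / (11/51) = 36/11.

36/11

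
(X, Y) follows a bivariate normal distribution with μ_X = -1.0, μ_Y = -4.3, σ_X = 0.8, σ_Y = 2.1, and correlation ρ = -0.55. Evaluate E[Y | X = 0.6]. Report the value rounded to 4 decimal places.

-6.6100

For a bivariate normal, E[Y | X=x] = μ_Y + ρ·(σ_Y/σ_X)·(x − μ_X).
E[Y | X=0.6] = -4.3 + (-0.55)·(2.1/0.8)·(0.6 − (-1.0)) = -4.3 + (-1.44375)·(1.6) = -6.6100.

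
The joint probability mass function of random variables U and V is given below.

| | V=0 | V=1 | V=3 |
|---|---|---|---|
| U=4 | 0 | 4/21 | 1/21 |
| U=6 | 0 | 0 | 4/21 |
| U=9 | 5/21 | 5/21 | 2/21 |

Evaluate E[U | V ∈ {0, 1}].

53/7

P(V ∈ {0, 1}) = 2/3.
Σ U·P over the event = 4·(4/21) + 9·(5/21) + 9·(5/21) = 106/21.
E[U | V ∈ {0, 1}] = (106/21) / (2/3) = 53/7.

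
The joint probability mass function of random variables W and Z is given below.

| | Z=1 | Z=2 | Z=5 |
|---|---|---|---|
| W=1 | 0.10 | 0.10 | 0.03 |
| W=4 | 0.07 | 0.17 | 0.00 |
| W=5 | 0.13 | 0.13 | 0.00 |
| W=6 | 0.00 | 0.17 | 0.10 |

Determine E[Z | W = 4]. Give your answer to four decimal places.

P(W = 4) = 0.24.
Σ Z·P over the event = 1·(0.07) + 2·(0.17) = 0.41.
E[Z | W = 4] = (0.41) / (0.24) = 1.7083.

1.7083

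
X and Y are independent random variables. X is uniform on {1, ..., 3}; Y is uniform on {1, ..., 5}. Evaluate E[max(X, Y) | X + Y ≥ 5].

4

Outcomes with X + Y ≥ 5: (1,4), (1,5), (2,3), (2,4), (2,5), (3,2), (3,3), (3,4), (3,5), each with probability 1/15.
E[max(X, Y) | X + Y ≥ 5] = (4 + 5 + 3 + 4 + 5 + 3 + 3 + 4 + 5) / 9 = 4.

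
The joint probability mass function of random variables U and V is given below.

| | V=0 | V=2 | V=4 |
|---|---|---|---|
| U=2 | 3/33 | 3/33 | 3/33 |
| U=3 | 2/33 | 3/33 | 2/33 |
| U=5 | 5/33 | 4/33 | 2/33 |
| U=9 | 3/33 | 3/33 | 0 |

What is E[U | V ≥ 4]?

P(V ≥ 4) = 7/33.
Σ U·P over the event = 2·(3/33) + 3·(2/33) + 5·(2/33) = 2/3.
E[U | V ≥ 4] = (2/3) / (7/33) = 22/7.

22/7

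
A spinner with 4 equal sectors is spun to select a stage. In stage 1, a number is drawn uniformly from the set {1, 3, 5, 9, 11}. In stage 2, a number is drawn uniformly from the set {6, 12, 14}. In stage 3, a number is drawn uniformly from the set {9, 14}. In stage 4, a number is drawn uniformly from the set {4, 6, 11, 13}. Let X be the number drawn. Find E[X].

E[X | stage 1] = (1+3+5+9+11)/5 = 29/5.
E[X | stage 2] = (6+12+14)/3 = 32/3.
E[X | stage 3] = (9+14)/2 = 23/2.
E[X | stage 4] = (4+6+11+13)/4 = 17/2.
E[X] = (1/4)·(29/5) + (1/4)·(32/3) + (1/4)·(23/2) + (1/4)·(17/2) = 547/60.

547/60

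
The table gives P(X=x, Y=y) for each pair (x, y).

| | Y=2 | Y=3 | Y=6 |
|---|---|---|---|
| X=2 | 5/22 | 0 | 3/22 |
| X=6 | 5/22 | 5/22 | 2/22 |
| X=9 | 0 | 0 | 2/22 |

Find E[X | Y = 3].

P(Y = 3) = 5/22.
Σ X·P over the event = 6·(5/22) = 15/11.
E[X | Y = 3] = (15/11) / (5/22) = 6.

6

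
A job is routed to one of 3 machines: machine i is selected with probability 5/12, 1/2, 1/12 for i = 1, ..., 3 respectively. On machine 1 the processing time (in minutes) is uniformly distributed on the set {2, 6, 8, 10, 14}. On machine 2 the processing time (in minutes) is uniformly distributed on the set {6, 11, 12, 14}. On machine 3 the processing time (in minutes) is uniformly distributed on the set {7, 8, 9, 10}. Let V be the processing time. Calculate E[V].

E[V | machine 1] = (2+6+8+10+14)/5 = 8.
E[V | machine 2] = (6+11+12+14)/4 = 43/4.
E[V | machine 3] = (7+8+9+10)/4 = 17/2.
By the law of total expectation,
E[V] = (5/12)·(8) + (1/2)·(43/4) + (1/12)·(17/2) = 113/12.

113/12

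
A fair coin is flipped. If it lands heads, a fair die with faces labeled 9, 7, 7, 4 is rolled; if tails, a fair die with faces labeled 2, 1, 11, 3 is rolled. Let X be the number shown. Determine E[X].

E[X | heads] = (9+7+7+4)/4 = 27/4.
E[X | tails] = (2+1+11+3)/4 = 17/4.
E[X] = (1/2)·(27/4) + (1/2)·(17/4) = 11/2.

11/2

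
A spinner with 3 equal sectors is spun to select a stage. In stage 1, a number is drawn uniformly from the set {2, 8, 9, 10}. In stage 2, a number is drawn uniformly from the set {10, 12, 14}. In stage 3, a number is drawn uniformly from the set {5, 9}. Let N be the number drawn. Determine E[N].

E[N | stage 1] = (2+8+9+10)/4 = 29/4.
E[N | stage 2] = (10+12+14)/3 = 12.
E[N | stage 3] = (5+9)/2 = 7.
E[N] = (1/3)·(29/4) + (1/3)·(12) + (1/3)·(7) = 35/4.

35/4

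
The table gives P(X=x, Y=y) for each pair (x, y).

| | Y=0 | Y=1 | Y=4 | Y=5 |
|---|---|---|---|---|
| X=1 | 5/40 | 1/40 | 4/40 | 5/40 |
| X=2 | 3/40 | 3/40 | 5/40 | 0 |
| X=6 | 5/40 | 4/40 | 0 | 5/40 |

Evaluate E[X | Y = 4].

P(Y = 4) = 9/40.
Σ X·P over the event = 1·(4/40) + 2·(5/40) = 7/20.
E[X | Y = 4] = (7/20) / (9/40) = 14/9.

14/9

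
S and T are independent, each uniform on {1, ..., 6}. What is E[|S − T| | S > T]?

7/3

P(S > T) = 5/12.
Summing |S−T|·P(x,y) over outcomes with S > T gives 35/36.
E[|S − T| | S > T] = (35/36) / (5/12) = 7/3.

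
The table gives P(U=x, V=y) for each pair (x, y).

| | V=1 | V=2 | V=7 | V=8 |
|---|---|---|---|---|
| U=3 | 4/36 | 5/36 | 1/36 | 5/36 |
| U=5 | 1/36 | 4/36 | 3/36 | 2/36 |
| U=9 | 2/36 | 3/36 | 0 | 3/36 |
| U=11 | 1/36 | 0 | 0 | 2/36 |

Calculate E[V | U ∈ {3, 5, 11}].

P(U ∈ {3, 5, 11}) = 7/9.
Summing V·P(U=x,V=y) over the conditioning event gives 31/9.
E[V | U ∈ {3, 5, 11}] = (31/9) / (7/9) = 31/7.

31/7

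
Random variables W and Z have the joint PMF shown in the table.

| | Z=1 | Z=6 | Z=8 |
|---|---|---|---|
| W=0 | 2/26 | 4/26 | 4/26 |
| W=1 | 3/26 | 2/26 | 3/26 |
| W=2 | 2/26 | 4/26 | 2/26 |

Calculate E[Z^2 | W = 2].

P(W = 2) = 4/13.
Σ Z^2·P over the event = 1·(2/26) + 36·(4/26) + 64·(2/26) = 137/13.
E[Z^2 | W = 2] = (137/13) / (4/13) = 137/4.

137/4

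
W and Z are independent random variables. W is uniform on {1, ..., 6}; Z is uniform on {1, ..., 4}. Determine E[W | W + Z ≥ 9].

Outcomes with W + Z ≥ 9: (5,4), (6,3), (6,4), each with probability 1/24.
E[W | W + Z ≥ 9] = (5 + 6 + 6) / 3 = 17/3.

17/3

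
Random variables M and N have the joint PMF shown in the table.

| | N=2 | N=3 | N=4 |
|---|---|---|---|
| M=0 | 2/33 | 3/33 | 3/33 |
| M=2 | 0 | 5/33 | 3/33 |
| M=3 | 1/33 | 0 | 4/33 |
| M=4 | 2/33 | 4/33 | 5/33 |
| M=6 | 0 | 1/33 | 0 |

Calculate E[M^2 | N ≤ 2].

41/5

P(N ≤ 2) = 5/33.
Σ M^2·P over the event = 0·(2/33) + 9·(1/33) + 16·(2/33) = 41/33.
E[M^2 | N ≤ 2] = (41/33) / (5/33) = 41/5.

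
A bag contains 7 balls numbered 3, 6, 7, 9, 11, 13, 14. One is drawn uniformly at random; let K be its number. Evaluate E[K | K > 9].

P(K > 9) = 3/7.
Σ over the event: 11·1/7 + 13·1/7 + 14·1/7 = 38/7.
E[K | K > 9] = (38/7) / (3/7) = 38/3.

38/3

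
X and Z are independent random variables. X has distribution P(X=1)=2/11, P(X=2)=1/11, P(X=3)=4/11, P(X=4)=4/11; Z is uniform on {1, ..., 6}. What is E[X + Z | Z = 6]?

P(Z = 6) = 1/6.
Summing (X+Z)·P(x,y) over outcomes with Z = 6 gives 49/33.
E[X + Z | Z = 6] = (49/33) / (1/6) = 98/11.

98/11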